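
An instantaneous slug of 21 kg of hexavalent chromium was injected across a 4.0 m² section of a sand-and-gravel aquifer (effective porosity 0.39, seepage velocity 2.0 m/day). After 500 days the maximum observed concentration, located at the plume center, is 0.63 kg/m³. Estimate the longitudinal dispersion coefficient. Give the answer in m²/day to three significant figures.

At the plume center C_max = M/(n_e·A·√(4πDt)), so D = M²/(4πt·(n_e·A·C_max)²).
n_e·A·C_max = 0.39 × 4.0 × 0.63 = 0.9828 kg/m.
D = 21²/(4π × 500 × 0.9828²) = 0.0727 m²/day.

0.0727 m²/day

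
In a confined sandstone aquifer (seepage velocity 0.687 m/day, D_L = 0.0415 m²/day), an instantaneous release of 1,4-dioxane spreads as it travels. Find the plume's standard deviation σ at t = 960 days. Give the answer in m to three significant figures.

8.93 m

Dispersive spreading gives a Gaussian with σ² = 2Dt; advection only shifts the center.
σ = √(2 × 0.0415 × 960) = 8.93 m.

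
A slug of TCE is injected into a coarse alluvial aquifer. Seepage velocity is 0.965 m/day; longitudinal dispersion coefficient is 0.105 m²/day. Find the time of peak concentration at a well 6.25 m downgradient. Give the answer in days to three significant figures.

6.36 days

For the 1D instantaneous-source solution, setting ∂C/∂t = 0 at fixed x gives v²t² + 2Dt − x² = 0, so t = (√(D² + v²x²) − D)/v².
√(D² + v²x²) = √(0.105² + 0.965² × 6.25²) = 6.032; v² = 0.931225.
t = (6.032 − 0.105)/0.931225 = 6.36 days (vs. the pure-advection estimate x/v = 6.48 d).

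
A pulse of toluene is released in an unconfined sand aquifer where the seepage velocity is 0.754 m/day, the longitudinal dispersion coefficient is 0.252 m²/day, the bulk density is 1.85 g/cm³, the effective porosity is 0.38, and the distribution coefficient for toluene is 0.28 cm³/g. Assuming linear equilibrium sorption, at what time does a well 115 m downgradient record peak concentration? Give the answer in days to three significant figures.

Retardation factor R = 1 + ρ_b·K_d/n = 1 + 1.85 × 0.28/0.38 = 2.363.
Sorption retards both mechanisms: v_R = v/R = 0.3191 m/day, D_R = D/R = 0.1066 m²/day.
Peak time from v_R²t² + 2D_R t − x² = 0: t = (√(D_R² + v_R²x²) − D_R)/v_R².
√(D_R² + v_R²x²) = √(0.1066² + 0.3191² × 115²) = 36.70; v_R² = 0.1018.
t = (36.70 − 0.1066)/0.1018 = 359 days.

359 days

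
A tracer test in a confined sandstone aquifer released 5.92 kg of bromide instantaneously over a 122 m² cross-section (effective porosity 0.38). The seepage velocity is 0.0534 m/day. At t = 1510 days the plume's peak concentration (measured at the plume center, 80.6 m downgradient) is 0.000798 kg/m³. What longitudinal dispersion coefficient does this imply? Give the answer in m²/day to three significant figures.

At the plume center C_max = M/(n_e·A·√(4πDt)), so D = M²/(4πt·(n_e·A·C_max)²).
n_e·A·C_max = 0.38 × 122 × 0.000798 = 0.03700 kg/m.
D = 5.92²/(4π × 1510 × 0.03700²) = 1.35 m²/day.

1.35 m²/day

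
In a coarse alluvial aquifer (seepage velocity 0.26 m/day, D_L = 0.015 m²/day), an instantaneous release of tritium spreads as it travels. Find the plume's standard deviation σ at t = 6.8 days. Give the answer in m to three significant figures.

Dispersive spreading gives a Gaussian with σ² = 2Dt; advection only shifts the center.
σ = √(2 × 0.015 × 6.8) = 0.452 m.

0.452 m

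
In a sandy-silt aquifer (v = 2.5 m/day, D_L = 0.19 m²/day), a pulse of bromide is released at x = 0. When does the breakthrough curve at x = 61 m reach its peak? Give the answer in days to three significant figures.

For the 1D instantaneous-source solution, setting ∂C/∂t = 0 at fixed x gives v²t² + 2Dt − x² = 0, so t = (√(D² + v²x²) − D)/v².
√(D² + v²x²) = √(0.19² + 2.5² × 61²) = 152.5; v² = 6.25.
t = (152.5 − 0.19)/6.25 = 24.4 days (vs. the pure-advection estimate x/v = 24.4 d).

24.4 days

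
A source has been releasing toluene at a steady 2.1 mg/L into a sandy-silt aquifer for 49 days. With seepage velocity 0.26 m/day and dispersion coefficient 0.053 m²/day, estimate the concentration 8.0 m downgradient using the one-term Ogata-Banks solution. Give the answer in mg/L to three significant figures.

For a continuous step input, C/C₀ ≈ ½·erfc((x−vt)/(2√(Dt))).
vt = 0.26 × 49 = 12.74 m and 2√(Dt) = 2√(0.053 × 49) = 3.223 m.
Argument (x−vt)/(2√(Dt)) = (8.0 − 12.74)/3.223 = -1.471; ½·erfc(-1.471) = 0.9813.
C = 2.1 × 0.9813 = 2.06 mg/L.

2.06 mg/L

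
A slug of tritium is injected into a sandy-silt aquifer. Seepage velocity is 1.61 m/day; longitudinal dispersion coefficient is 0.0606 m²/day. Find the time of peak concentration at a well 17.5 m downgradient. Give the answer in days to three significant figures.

For the 1D instantaneous-source solution, setting ∂C/∂t = 0 at fixed x gives v²t² + 2Dt − x² = 0, so t = (√(D² + v²x²) − D)/v².
√(D² + v²x²) = √(0.0606² + 1.61² × 17.5²) = 28.18; v² = 2.5921.
t = (28.18 − 0.0606)/2.5921 = 10.8 days (vs. the pure-advection estimate x/v = 10.9 d).

10.8 days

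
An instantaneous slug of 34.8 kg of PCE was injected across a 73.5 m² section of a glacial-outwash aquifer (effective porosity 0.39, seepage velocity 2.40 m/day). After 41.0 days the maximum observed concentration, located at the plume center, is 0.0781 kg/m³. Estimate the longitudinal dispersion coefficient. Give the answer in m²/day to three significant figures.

At the plume center C_max = M/(n_e·A·√(4πDt)), so D = M²/(4πt·(n_e·A·C_max)²).
n_e·A·C_max = 0.39 × 73.5 × 0.0781 = 2.239 kg/m.
D = 34.8²/(4π × 41.0 × 2.239²) = 0.469 m²/day.

0.469 m²/day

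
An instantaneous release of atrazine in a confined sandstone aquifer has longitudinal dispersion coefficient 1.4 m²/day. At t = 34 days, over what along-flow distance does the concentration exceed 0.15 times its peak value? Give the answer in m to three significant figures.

38.0 m

The plume is Gaussian with σ = √(2Dt) = √(2 × 1.4 × 34) = 9.757 m.
C/C_peak = exp(−Δx²/(2σ²)) = 0.15 ⇒ Δx = σ·√(−2 ln 0.15) = 9.757 × 1.948 = 19.01 m.
Width = 2Δx = 38.0 m.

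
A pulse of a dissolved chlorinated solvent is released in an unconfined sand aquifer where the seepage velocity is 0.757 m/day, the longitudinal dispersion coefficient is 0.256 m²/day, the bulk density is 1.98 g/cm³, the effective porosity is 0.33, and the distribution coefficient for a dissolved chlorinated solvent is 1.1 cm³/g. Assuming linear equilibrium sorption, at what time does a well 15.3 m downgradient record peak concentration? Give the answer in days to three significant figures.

150 days

Retardation factor R = 1 + ρ_b·K_d/n = 1 + 1.98 × 1.1/0.33 = 7.600.
Sorption retards both mechanisms: v_R = v/R = 0.09961 m/day, D_R = D/R = 0.03368 m²/day.
Peak time from v_R²t² + 2D_R t − x² = 0: t = (√(D_R² + v_R²x²) − D_R)/v_R².
√(D_R² + v_R²x²) = √(0.03368² + 0.09961² × 15.3²) = 1.524; v_R² = 0.009922.
t = (1.524 − 0.03368)/0.009922 = 150 days.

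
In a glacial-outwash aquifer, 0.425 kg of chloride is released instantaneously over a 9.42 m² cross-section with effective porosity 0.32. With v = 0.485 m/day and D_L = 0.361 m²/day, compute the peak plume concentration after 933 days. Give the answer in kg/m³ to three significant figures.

0.00217 kg/m³

The peak of an instantaneous 1D plume sits at x = vt; there the Gaussian factor is 1 and C_max = M/(n_e·A·√(4πDt)), where n_e·A is the pore area the mass is dissolved in.
√(4πDt) = √(4π × 0.361 × 933) = 65.06 m, so C_max = 0.425/(0.32 × 9.42 × 65.06) = 0.00217 kg/m³.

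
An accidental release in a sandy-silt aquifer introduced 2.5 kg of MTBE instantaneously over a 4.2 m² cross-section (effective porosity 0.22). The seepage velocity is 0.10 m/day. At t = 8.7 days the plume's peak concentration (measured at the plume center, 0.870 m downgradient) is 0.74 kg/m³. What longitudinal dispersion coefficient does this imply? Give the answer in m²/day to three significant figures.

0.122 m²/day

At the plume center C_max = M/(n_e·A·√(4πDt)), so D = M²/(4πt·(n_e·A·C_max)²).
n_e·A·C_max = 0.22 × 4.2 × 0.74 = 0.6838 kg/m.
D = 2.5²/(4π × 8.7 × 0.6838²) = 0.122 m²/day.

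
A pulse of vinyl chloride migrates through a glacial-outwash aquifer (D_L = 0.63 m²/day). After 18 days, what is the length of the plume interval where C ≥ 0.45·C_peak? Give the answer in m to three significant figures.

The plume is Gaussian with σ = √(2Dt) = √(2 × 0.63 × 18) = 4.762 m.
C/C_peak = exp(−Δx²/(2σ²)) = 0.45 ⇒ Δx = σ·√(−2 ln 0.45) = 4.762 × 1.264 = 6.019 m.
Width = 2Δx = 12.0 m.

12.0 m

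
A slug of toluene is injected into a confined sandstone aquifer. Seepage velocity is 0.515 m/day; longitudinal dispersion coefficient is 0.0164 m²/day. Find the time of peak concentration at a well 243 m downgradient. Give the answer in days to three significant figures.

For the 1D instantaneous-source solution, setting ∂C/∂t = 0 at fixed x gives v²t² + 2Dt − x² = 0, so t = (√(D² + v²x²) − D)/v².
√(D² + v²x²) = √(0.0164² + 0.515² × 243²) = 125.1; v² = 0.265225.
t = (125.1 − 0.0164)/0.265225 = 472 days (vs. the pure-advection estimate x/v = 472 d).

472 days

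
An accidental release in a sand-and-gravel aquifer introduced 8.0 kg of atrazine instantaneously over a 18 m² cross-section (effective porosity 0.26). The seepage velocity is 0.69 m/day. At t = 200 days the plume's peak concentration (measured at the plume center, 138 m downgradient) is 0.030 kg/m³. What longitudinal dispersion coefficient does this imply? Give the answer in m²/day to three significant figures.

1.29 m²/day

At the plume center C_max = M/(n_e·A·√(4πDt)), so D = M²/(4πt·(n_e·A·C_max)²).
n_e·A·C_max = 0.26 × 18 × 0.030 = 0.1404 kg/m.
D = 8.0²/(4π × 200 × 0.1404²) = 1.29 m²/day.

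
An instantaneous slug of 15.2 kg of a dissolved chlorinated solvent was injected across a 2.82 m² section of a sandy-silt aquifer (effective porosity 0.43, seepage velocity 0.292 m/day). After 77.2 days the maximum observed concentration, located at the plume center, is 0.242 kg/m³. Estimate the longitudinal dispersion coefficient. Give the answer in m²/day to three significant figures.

2.77 m²/day

At the plume center C_max = M/(n_e·A·√(4πDt)), so D = M²/(4πt·(n_e·A·C_max)²).
n_e·A·C_max = 0.43 × 2.82 × 0.242 = 0.2934 kg/m.
D = 15.2²/(4π × 77.2 × 0.2934²) = 2.77 m²/day.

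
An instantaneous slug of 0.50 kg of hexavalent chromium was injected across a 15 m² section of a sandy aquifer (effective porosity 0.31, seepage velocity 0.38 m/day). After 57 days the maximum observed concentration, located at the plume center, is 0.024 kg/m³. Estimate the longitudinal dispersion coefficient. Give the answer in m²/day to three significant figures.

0.0280 m²/day

At the plume center C_max = M/(n_e·A·√(4πDt)), so D = M²/(4πt·(n_e·A·C_max)²).
n_e·A·C_max = 0.31 × 15 × 0.024 = 0.1116 kg/m.
D = 0.50²/(4π × 57 × 0.1116²) = 0.0280 m²/day.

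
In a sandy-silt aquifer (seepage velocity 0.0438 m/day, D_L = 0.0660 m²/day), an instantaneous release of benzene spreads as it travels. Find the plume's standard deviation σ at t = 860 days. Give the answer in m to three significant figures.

10.7 m

Dispersive spreading gives a Gaussian with σ² = 2Dt; advection only shifts the center.
σ = √(2 × 0.0660 × 860) = 10.7 m.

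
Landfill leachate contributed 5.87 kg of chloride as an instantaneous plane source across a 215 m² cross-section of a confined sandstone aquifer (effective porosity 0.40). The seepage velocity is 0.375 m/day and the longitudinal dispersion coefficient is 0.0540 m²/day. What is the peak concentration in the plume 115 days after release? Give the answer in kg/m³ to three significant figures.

0.00773 kg/m³

The peak of an instantaneous 1D plume sits at x = vt; there the Gaussian factor is 1 and C_max = M/(n_e·A·√(4πDt)), where n_e·A is the pore area the mass is dissolved in.
√(4πDt) = √(4π × 0.0540 × 115) = 8.834 m, so C_max = 5.87/(0.40 × 215 × 8.834) = 0.00773 kg/m³.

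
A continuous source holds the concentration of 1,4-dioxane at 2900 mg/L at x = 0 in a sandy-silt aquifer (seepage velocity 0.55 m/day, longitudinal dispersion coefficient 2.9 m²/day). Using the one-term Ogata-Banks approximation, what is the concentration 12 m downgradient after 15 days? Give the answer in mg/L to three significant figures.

997 mg/L

For a continuous step input, C/C₀ ≈ ½·erfc((x−vt)/(2√(Dt))).
vt = 0.55 × 15 = 8.25 m and 2√(Dt) = 2√(2.9 × 15) = 13.19 m.
Argument (x−vt)/(2√(Dt)) = (12 − 8.25)/13.19 = 0.2843; ½·erfc(0.2843) = 0.3438.
C = 2900 × 0.3438 = 997 mg/L.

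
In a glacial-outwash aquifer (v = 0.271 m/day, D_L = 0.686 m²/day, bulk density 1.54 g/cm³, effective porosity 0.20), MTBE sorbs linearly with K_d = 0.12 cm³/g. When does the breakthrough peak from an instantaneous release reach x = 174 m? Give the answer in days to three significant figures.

Retardation factor R = 1 + ρ_b·K_d/n = 1 + 1.54 × 0.12/0.20 = 1.924.
Sorption retards both mechanisms: v_R = v/R = 0.1409 m/day, D_R = D/R = 0.3565 m²/day.
Peak time from v_R²t² + 2D_R t − x² = 0: t = (√(D_R² + v_R²x²) − D_R)/v_R².
√(D_R² + v_R²x²) = √(0.3565² + 0.1409² × 174²) = 24.52; v_R² = 0.01985.
t = (24.52 − 0.3565)/0.01985 = 1220 days.

1220 days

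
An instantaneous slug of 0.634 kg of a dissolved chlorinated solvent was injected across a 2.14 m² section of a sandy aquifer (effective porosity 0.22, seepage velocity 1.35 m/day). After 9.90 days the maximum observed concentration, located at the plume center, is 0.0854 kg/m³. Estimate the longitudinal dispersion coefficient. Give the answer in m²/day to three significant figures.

At the plume center C_max = M/(n_e·A·√(4πDt)), so D = M²/(4πt·(n_e·A·C_max)²).
n_e·A·C_max = 0.22 × 2.14 × 0.0854 = 0.04021 kg/m.
D = 0.634²/(4π × 9.90 × 0.04021²) = 2.00 m²/day.

2.00 m²/day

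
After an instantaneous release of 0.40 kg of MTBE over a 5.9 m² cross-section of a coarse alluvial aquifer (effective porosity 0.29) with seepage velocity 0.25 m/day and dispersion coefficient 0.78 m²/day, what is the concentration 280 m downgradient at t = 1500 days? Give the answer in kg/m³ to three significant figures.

0.000280 kg/m³

For an instantaneous plane source, C(x,t) = M/(n_e·A·√(4πDt)) · exp(−(x−vt)²/(4Dt)), with n_e·A the pore (flow) area.
Plume center vt = 0.25 × 1500 = 375 m, so the well at 280 m is 95 m upgradient of the peak.
√(4πDt) = 121.3 m, giving peak height M/(n_e·A·√(4πDt)) = 0.40/(0.29 × 5.9 × 121.3) = 0.001927 kg/m³.
(x−vt)²/(4Dt) = (-95)²/(4 × 0.78 × 1500) = 1.928; exp(−1.928) = 0.1454.
C = 0.001927 × 0.1454 = 0.000280 kg/m³.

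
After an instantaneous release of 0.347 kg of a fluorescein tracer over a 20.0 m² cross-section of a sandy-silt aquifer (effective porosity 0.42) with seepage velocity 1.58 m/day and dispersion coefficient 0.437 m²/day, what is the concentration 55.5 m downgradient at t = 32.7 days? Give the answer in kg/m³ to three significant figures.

0.00238 kg/m³

For an instantaneous plane source, C(x,t) = M/(n_e·A·√(4πDt)) · exp(−(x−vt)²/(4Dt)), with n_e·A the pore (flow) area.
Plume center vt = 1.58 × 32.7 = 51.666 m, so the well at 55.5 m is 3.834 m downgradient of the peak.
√(4πDt) = 13.40 m, giving peak height M/(n_e·A·√(4πDt)) = 0.347/(0.42 × 20.0 × 13.40) = 0.003083 kg/m³.
(x−vt)²/(4Dt) = (3.834)²/(4 × 0.437 × 32.7) = 0.2572; exp(−0.2572) = 0.7732.
C = 0.003083 × 0.7732 = 0.00238 kg/m³.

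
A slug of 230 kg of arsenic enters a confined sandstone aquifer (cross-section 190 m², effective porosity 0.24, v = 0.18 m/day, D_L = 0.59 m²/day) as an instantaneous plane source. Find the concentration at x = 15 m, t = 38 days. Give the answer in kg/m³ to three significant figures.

For an instantaneous plane source, C(x,t) = M/(n_e·A·√(4πDt)) · exp(−(x−vt)²/(4Dt)), with n_e·A the pore (flow) area.
Plume center vt = 0.18 × 38 = 6.84 m, so the well at 15 m is 8.16 m downgradient of the peak.
√(4πDt) = 16.79 m, giving peak height M/(n_e·A·√(4πDt)) = 230/(0.24 × 190 × 16.79) = 0.3004 kg/m³.
(x−vt)²/(4Dt) = (8.16)²/(4 × 0.59 × 38) = 0.7425; exp(−0.7425) = 0.4759.
C = 0.3004 × 0.4759 = 0.143 kg/m³.

0.143 kg/m³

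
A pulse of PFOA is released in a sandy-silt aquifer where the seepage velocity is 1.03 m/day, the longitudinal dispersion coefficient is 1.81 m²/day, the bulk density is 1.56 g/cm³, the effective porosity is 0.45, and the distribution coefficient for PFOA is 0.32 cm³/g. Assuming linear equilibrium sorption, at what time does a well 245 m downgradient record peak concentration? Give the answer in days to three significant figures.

Retardation factor R = 1 + ρ_b·K_d/n = 1 + 1.56 × 0.32/0.45 = 2.109.
Sorption retards both mechanisms: v_R = v/R = 0.4884 m/day, D_R = D/R = 0.8582 m²/day.
Peak time from v_R²t² + 2D_R t − x² = 0: t = (√(D_R² + v_R²x²) − D_R)/v_R².
√(D_R² + v_R²x²) = √(0.8582² + 0.4884² × 245²) = 119.7; v_R² = 0.2385.
t = (119.7 − 0.8582)/0.2385 = 498 days.

498 days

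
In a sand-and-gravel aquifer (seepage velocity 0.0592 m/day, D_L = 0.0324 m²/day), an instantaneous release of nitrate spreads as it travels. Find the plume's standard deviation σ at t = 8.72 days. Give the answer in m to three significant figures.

0.752 m

Dispersive spreading gives a Gaussian with σ² = 2Dt; advection only shifts the center.
σ = √(2 × 0.0324 × 8.72) = 0.752 m.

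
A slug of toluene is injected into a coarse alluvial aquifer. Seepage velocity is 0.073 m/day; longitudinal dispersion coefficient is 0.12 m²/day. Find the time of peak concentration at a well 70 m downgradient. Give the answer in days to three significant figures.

937 days

For the 1D instantaneous-source solution, setting ∂C/∂t = 0 at fixed x gives v²t² + 2Dt − x² = 0, so t = (√(D² + v²x²) − D)/v².
√(D² + v²x²) = √(0.12² + 0.073² × 70²) = 5.111; v² = 0.005329.
t = (5.111 − 0.12)/0.005329 = 937 days (vs. the pure-advection estimate x/v = 959 d).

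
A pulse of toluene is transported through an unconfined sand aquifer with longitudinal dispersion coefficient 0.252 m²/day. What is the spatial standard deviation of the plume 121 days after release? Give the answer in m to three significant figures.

Dispersive spreading gives a Gaussian with σ² = 2Dt; advection only shifts the center.
σ = √(2 × 0.252 × 121) = 7.81 m.

7.81 m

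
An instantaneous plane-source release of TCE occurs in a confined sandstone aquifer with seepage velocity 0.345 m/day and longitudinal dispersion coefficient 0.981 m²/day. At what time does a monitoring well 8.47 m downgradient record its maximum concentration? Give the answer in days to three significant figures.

For the 1D instantaneous-source solution, setting ∂C/∂t = 0 at fixed x gives v²t² + 2Dt − x² = 0, so t = (√(D² + v²x²) − D)/v².
√(D² + v²x²) = √(0.981² + 0.345² × 8.47²) = 3.082; v² = 0.119025.
t = (3.082 − 0.981)/0.119025 = 17.7 days (vs. the pure-advection estimate x/v = 24.6 d).

17.7 days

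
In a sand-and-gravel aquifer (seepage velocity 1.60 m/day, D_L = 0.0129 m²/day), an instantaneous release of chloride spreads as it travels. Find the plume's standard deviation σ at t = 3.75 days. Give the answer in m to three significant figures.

Dispersive spreading gives a Gaussian with σ² = 2Dt; advection only shifts the center.
σ = √(2 × 0.0129 × 3.75) = 0.311 m.

0.311 m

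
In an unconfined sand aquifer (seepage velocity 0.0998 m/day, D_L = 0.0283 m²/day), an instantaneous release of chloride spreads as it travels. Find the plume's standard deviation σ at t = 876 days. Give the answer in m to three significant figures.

7.04 m

Dispersive spreading gives a Gaussian with σ² = 2Dt; advection only shifts the center.
σ = √(2 × 0.0283 × 876) = 7.04 m.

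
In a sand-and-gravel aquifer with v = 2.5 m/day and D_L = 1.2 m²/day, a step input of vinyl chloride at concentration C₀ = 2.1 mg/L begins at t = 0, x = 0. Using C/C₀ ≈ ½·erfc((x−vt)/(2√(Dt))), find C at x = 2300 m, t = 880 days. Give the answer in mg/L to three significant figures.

For a continuous step input, C/C₀ ≈ ½·erfc((x−vt)/(2√(Dt))).
vt = 2.5 × 880 = 2200 m and 2√(Dt) = 2√(1.2 × 880) = 64.99 m.
Argument (x−vt)/(2√(Dt)) = (2300 − 2200)/64.99 = 1.539; ½·erfc(1.539) = 0.01476.
C = 2.1 × 0.01476 = 0.0310 mg/L.

0.0310 mg/L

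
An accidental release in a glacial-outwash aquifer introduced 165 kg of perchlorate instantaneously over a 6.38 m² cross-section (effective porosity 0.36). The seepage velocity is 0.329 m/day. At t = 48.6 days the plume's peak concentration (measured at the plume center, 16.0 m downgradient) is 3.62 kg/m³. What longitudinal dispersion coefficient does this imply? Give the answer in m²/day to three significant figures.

0.645 m²/day

At the plume center C_max = M/(n_e·A·√(4πDt)), so D = M²/(4πt·(n_e·A·C_max)²).
n_e·A·C_max = 0.36 × 6.38 × 3.62 = 8.314 kg/m.
D = 165²/(4π × 48.6 × 8.314²) = 0.645 m²/day.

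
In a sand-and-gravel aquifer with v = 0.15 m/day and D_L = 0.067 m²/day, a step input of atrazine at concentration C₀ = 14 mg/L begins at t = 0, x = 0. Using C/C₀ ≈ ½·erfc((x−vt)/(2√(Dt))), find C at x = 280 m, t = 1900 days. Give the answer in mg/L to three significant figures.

8.72 mg/L

For a continuous step input, C/C₀ ≈ ½·erfc((x−vt)/(2√(Dt))).
vt = 0.15 × 1900 = 285 m and 2√(Dt) = 2√(0.067 × 1900) = 22.57 m.
Argument (x−vt)/(2√(Dt)) = (280 − 285)/22.57 = -0.2215; ½·erfc(-0.2215) = 0.6230.
C = 14 × 0.6230 = 8.72 mg/L.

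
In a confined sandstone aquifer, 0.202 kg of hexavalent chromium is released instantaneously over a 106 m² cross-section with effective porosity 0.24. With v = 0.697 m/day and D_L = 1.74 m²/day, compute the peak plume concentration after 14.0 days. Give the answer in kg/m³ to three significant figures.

The peak of an instantaneous 1D plume sits at x = vt; there the Gaussian factor is 1 and C_max = M/(n_e·A·√(4πDt)), where n_e·A is the pore area the mass is dissolved in.
√(4πDt) = √(4π × 1.74 × 14.0) = 17.50 m, so C_max = 0.202/(0.24 × 106 × 17.50) = 0.000454 kg/m³.

0.000454 kg/m³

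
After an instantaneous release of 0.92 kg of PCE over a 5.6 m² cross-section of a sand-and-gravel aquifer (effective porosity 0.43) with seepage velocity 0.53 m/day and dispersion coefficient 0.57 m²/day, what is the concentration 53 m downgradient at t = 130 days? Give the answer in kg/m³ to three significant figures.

0.00534 kg/m³

For an instantaneous plane source, C(x,t) = M/(n_e·A·√(4πDt)) · exp(−(x−vt)²/(4Dt)), with n_e·A the pore (flow) area.
Plume center vt = 0.53 × 130 = 68.9 m, so the well at 53 m is 15.9 m upgradient of the peak.
√(4πDt) = 30.52 m, giving peak height M/(n_e·A·√(4πDt)) = 0.92/(0.43 × 5.6 × 30.52) = 0.01252 kg/m³.
(x−vt)²/(4Dt) = (-15.9)²/(4 × 0.57 × 130) = 0.8529; exp(−0.8529) = 0.4262.
C = 0.01252 × 0.4262 = 0.00534 kg/m³.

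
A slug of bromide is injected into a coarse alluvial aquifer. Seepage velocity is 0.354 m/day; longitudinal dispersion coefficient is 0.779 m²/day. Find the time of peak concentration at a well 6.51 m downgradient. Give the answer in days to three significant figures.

For the 1D instantaneous-source solution, setting ∂C/∂t = 0 at fixed x gives v²t² + 2Dt − x² = 0, so t = (√(D² + v²x²) − D)/v².
√(D² + v²x²) = √(0.779² + 0.354² × 6.51²) = 2.433; v² = 0.125316.
t = (2.433 − 0.779)/0.125316 = 13.2 days (vs. the pure-advection estimate x/v = 18.4 d).

13.2 days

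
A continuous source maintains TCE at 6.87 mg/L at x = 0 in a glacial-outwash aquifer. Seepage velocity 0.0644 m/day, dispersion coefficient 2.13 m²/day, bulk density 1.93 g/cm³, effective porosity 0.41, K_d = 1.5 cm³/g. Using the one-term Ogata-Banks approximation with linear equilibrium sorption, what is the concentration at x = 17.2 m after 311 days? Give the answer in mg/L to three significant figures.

Retardation factor R = 1 + ρ_b·K_d/n = 1 + 1.93 × 1.5/0.41 = 8.061.
Sorption retards both mechanisms: v_R = v/R = 0.007989 m/day, D_R = D/R = 0.2642 m²/day.
v_R·t = 0.007989 × 311 = 2.484579 m; 2√(D_R t) = 18.13 m; argument = (17.2 − 2.484579)/18.13 = 0.8117.
C = C₀ × ½·erfc(0.8117) = 6.87 × 0.1255 = 0.862 mg/L.

0.862 mg/L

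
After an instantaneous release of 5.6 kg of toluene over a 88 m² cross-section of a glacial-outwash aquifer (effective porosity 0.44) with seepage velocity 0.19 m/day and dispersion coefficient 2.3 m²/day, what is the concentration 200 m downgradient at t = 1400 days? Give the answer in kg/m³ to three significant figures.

0.000513 kg/m³

For an instantaneous plane source, C(x,t) = M/(n_e·A·√(4πDt)) · exp(−(x−vt)²/(4Dt)), with n_e·A the pore (flow) area.
Plume center vt = 0.19 × 1400 = 266 m, so the well at 200 m is 66 m upgradient of the peak.
√(4πDt) = 201.2 m, giving peak height M/(n_e·A·√(4πDt)) = 5.6/(0.44 × 88 × 201.2) = 0.0007188 kg/m³.
(x−vt)²/(4Dt) = (-66)²/(4 × 2.3 × 1400) = 0.3382; exp(−0.3382) = 0.7131.
C = 0.0007188 × 0.7131 = 0.000513 kg/m³.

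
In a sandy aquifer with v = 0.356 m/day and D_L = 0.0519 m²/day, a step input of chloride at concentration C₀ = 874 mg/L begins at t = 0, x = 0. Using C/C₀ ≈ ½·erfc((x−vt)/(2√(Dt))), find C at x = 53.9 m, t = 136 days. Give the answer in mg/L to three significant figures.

63.1 mg/L

For a continuous step input, C/C₀ ≈ ½·erfc((x−vt)/(2√(Dt))).
vt = 0.356 × 136 = 48.416 m and 2√(Dt) = 2√(0.0519 × 136) = 5.314 m.
Argument (x−vt)/(2√(Dt)) = (53.9 − 48.416)/5.314 = 1.032; ½·erfc(1.032) = 0.07222.
C = 874 × 0.07222 = 63.1 mg/L.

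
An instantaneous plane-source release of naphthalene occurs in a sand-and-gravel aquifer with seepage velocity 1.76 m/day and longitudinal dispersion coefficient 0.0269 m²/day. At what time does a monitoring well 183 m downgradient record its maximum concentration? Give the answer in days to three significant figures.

For the 1D instantaneous-source solution, setting ∂C/∂t = 0 at fixed x gives v²t² + 2Dt − x² = 0, so t = (√(D² + v²x²) − D)/v².
√(D² + v²x²) = √(0.0269² + 1.76² × 183²) = 322.1; v² = 3.0976.
t = (322.1 − 0.0269)/3.0976 = 104 days (vs. the pure-advection estimate x/v = 104 d).

104 days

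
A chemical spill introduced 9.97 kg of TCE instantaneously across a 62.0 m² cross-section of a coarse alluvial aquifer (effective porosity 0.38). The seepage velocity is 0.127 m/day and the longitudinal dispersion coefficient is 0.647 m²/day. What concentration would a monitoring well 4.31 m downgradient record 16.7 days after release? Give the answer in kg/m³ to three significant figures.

For an instantaneous plane source, C(x,t) = M/(n_e·A·√(4πDt)) · exp(−(x−vt)²/(4Dt)), with n_e·A the pore (flow) area.
Plume center vt = 0.127 × 16.7 = 2.1209 m, so the well at 4.31 m is 2.1891 m downgradient of the peak.
√(4πDt) = 11.65 m, giving peak height M/(n_e·A·√(4πDt)) = 9.97/(0.38 × 62.0 × 11.65) = 0.03632 kg/m³.
(x−vt)²/(4Dt) = (2.1891)²/(4 × 0.647 × 16.7) = 0.1109; exp(−0.1109) = 0.8950.
C = 0.03632 × 0.8950 = 0.0325 kg/m³.

0.0325 kg/m³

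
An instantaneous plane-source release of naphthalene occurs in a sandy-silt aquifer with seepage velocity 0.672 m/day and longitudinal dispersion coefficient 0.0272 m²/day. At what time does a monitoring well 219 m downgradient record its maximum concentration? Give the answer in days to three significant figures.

326 days

For the 1D instantaneous-source solution, setting ∂C/∂t = 0 at fixed x gives v²t² + 2Dt − x² = 0, so t = (√(D² + v²x²) − D)/v².
√(D² + v²x²) = √(0.0272² + 0.672² × 219²) = 147.2; v² = 0.451584.
t = (147.2 − 0.0272)/0.451584 = 326 days (vs. the pure-advection estimate x/v = 326 d).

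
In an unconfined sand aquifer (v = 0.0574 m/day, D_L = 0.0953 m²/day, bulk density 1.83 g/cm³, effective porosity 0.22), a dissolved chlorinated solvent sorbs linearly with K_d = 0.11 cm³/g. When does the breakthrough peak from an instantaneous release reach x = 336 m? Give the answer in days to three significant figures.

11200 days

Retardation factor R = 1 + ρ_b·K_d/n = 1 + 1.83 × 0.11/0.22 = 1.915.
Sorption retards both mechanisms: v_R = v/R = 0.02997 m/day, D_R = D/R = 0.04977 m²/day.
Peak time from v_R²t² + 2D_R t − x² = 0: t = (√(D_R² + v_R²x²) − D_R)/v_R².
√(D_R² + v_R²x²) = √(0.04977² + 0.02997² × 336²) = 10.07; v_R² = 0.0008982.
t = (10.07 − 0.04977)/0.0008982 = 11200 days.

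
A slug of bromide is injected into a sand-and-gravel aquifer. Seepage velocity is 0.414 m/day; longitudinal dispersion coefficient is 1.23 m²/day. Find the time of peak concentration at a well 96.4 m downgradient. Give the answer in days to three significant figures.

226 days

For the 1D instantaneous-source solution, setting ∂C/∂t = 0 at fixed x gives v²t² + 2Dt − x² = 0, so t = (√(D² + v²x²) − D)/v².
√(D² + v²x²) = √(1.23² + 0.414² × 96.4²) = 39.93; v² = 0.171396.
t = (39.93 − 1.23)/0.171396 = 226 days (vs. the pure-advection estimate x/v = 233 d).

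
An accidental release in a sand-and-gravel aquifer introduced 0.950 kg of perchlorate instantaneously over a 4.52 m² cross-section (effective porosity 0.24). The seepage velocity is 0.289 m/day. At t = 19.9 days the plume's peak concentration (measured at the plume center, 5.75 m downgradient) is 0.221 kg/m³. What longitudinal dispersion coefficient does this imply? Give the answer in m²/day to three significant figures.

At the plume center C_max = M/(n_e·A·√(4πDt)), so D = M²/(4πt·(n_e·A·C_max)²).
n_e·A·C_max = 0.24 × 4.52 × 0.221 = 0.2397 kg/m.
D = 0.950²/(4π × 19.9 × 0.2397²) = 0.0628 m²/day.

0.0628 m²/day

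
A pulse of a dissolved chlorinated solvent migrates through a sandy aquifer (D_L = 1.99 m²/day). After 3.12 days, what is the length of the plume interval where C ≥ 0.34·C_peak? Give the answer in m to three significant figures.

The plume is Gaussian with σ = √(2Dt) = √(2 × 1.99 × 3.12) = 3.524 m.
C/C_peak = exp(−Δx²/(2σ²)) = 0.34 ⇒ Δx = σ·√(−2 ln 0.34) = 3.524 × 1.469 = 5.177 m.
Width = 2Δx = 10.4 m.

10.4 m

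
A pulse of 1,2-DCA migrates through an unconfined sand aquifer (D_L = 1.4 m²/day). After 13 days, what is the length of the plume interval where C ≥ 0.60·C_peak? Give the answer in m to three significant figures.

12.2 m

The plume is Gaussian with σ = √(2Dt) = √(2 × 1.4 × 13) = 6.033 m.
C/C_peak = exp(−Δx²/(2σ²)) = 0.60 ⇒ Δx = σ·√(−2 ln 0.60) = 6.033 × 1.011 = 6.099 m.
Width = 2Δx = 12.2 m.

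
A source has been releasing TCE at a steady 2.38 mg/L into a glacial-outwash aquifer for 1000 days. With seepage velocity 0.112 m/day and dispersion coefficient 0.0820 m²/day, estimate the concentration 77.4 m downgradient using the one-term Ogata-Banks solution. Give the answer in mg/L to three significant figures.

For a continuous step input, C/C₀ ≈ ½·erfc((x−vt)/(2√(Dt))).
vt = 0.112 × 1000 = 112 m and 2√(Dt) = 2√(0.0820 × 1000) = 18.11 m.
Argument (x−vt)/(2√(Dt)) = (77.4 − 112)/18.11 = -1.911; ½·erfc(-1.911) = 0.9966.
C = 2.38 × 0.9966 = 2.37 mg/L.

2.37 mg/L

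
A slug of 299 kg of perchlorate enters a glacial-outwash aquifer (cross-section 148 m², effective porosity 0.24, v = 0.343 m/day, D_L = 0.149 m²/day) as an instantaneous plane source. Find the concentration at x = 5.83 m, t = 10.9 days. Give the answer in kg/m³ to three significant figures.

0.950 kg/m³

For an instantaneous plane source, C(x,t) = M/(n_e·A·√(4πDt)) · exp(−(x−vt)²/(4Dt)), with n_e·A the pore (flow) area.
Plume center vt = 0.343 × 10.9 = 3.7387 m, so the well at 5.83 m is 2.0913 m downgradient of the peak.
√(4πDt) = 4.518 m, giving peak height M/(n_e·A·√(4πDt)) = 299/(0.24 × 148 × 4.518) = 1.863 kg/m³.
(x−vt)²/(4Dt) = (2.0913)²/(4 × 0.149 × 10.9) = 0.6732; exp(−0.6732) = 0.5101.
C = 1.863 × 0.5101 = 0.950 kg/m³.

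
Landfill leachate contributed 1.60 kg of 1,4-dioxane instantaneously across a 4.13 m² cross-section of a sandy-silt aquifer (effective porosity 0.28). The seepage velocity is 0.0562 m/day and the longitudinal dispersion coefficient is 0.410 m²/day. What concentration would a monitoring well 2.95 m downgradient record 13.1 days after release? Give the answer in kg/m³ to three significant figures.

0.134 kg/m³

For an instantaneous plane source, C(x,t) = M/(n_e·A·√(4πDt)) · exp(−(x−vt)²/(4Dt)), with n_e·A the pore (flow) area.
Plume center vt = 0.0562 × 13.1 = 0.73622 m, so the well at 2.95 m is 2.21378 m downgradient of the peak.
√(4πDt) = 8.215 m, giving peak height M/(n_e·A·√(4πDt)) = 1.60/(0.28 × 4.13 × 8.215) = 0.1684 kg/m³.
(x−vt)²/(4Dt) = (2.21378)²/(4 × 0.410 × 13.1) = 0.2281; exp(−0.2281) = 0.7960.
C = 0.1684 × 0.7960 = 0.134 kg/m³.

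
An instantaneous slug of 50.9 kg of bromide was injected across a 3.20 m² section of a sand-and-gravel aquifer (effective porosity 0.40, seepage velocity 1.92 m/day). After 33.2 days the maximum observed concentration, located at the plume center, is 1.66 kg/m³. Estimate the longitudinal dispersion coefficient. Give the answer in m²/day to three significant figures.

At the plume center C_max = M/(n_e·A·√(4πDt)), so D = M²/(4πt·(n_e·A·C_max)²).
n_e·A·C_max = 0.40 × 3.20 × 1.66 = 2.125 kg/m.
D = 50.9²/(4π × 33.2 × 2.125²) = 1.38 m²/day.

1.38 m²/day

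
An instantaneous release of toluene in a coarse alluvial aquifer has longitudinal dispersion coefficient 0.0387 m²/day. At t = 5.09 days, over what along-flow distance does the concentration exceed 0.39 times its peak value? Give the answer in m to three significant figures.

The plume is Gaussian with σ = √(2Dt) = √(2 × 0.0387 × 5.09) = 0.6277 m.
C/C_peak = exp(−Δx²/(2σ²)) = 0.39 ⇒ Δx = σ·√(−2 ln 0.39) = 0.6277 × 1.372 = 0.8612 m.
Width = 2Δx = 1.72 m.

1.72 m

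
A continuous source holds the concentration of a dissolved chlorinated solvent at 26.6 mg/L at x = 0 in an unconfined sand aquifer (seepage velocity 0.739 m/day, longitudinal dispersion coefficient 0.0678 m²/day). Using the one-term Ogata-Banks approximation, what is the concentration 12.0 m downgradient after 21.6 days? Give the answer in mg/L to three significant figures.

For a continuous step input, C/C₀ ≈ ½·erfc((x−vt)/(2√(Dt))).
vt = 0.739 × 21.6 = 15.9624 m and 2√(Dt) = 2√(0.0678 × 21.6) = 2.420 m.
Argument (x−vt)/(2√(Dt)) = (12.0 − 15.9624)/2.420 = -1.637; ½·erfc(-1.637) = 0.9897.
C = 26.6 × 0.9897 = 26.3 mg/L.

26.3 mg/L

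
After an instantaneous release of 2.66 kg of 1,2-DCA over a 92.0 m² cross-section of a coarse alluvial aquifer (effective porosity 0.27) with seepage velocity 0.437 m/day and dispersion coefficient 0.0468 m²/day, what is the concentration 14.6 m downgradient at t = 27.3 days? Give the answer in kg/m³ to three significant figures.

For an instantaneous plane source, C(x,t) = M/(n_e·A·√(4πDt)) · exp(−(x−vt)²/(4Dt)), with n_e·A the pore (flow) area.
Plume center vt = 0.437 × 27.3 = 11.9301 m, so the well at 14.6 m is 2.6699 m downgradient of the peak.
√(4πDt) = 4.007 m, giving peak height M/(n_e·A·√(4πDt)) = 2.66/(0.27 × 92.0 × 4.007) = 0.02672 kg/m³.
(x−vt)²/(4Dt) = (2.6699)²/(4 × 0.0468 × 27.3) = 1.395; exp(−1.395) = 0.2478.
C = 0.02672 × 0.2478 = 0.00662 kg/m³.

0.00662 kg/m³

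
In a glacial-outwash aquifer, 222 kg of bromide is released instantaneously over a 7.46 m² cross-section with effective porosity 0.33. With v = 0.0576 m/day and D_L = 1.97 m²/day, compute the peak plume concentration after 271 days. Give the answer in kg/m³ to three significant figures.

The peak of an instantaneous 1D plume sits at x = vt; there the Gaussian factor is 1 and C_max = M/(n_e·A·√(4πDt)), where n_e·A is the pore area the mass is dissolved in.
√(4πDt) = √(4π × 1.97 × 271) = 81.91 m, so C_max = 222/(0.33 × 7.46 × 81.91) = 1.10 kg/m³.

1.10 kg/m³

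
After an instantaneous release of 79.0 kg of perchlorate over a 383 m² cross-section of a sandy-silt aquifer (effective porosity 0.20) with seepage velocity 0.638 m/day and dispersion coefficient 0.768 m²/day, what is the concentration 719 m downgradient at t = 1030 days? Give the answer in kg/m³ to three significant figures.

0.00309 kg/m³

For an instantaneous plane source, C(x,t) = M/(n_e·A·√(4πDt)) · exp(−(x−vt)²/(4Dt)), with n_e·A the pore (flow) area.
Plume center vt = 0.638 × 1030 = 657.14 m, so the well at 719 m is 61.86 m downgradient of the peak.
√(4πDt) = 99.70 m, giving peak height M/(n_e·A·√(4πDt)) = 79.0/(0.20 × 383 × 99.70) = 0.01034 kg/m³.
(x−vt)²/(4Dt) = (61.86)²/(4 × 0.768 × 1030) = 1.209; exp(−1.209) = 0.2985.
C = 0.01034 × 0.2985 = 0.00309 kg/m³.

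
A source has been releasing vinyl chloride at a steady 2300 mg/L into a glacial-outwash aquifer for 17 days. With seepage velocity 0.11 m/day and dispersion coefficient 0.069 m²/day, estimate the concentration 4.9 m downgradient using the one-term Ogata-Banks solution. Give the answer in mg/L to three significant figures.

55.1 mg/L

For a continuous step input, C/C₀ ≈ ½·erfc((x−vt)/(2√(Dt))).
vt = 0.11 × 17 = 1.87 m and 2√(Dt) = 2√(0.069 × 17) = 2.166 m.
Argument (x−vt)/(2√(Dt)) = (4.9 − 1.87)/2.166 = 1.399; ½·erfc(1.399) = 0.02394.
C = 2300 × 0.02394 = 55.1 mg/L.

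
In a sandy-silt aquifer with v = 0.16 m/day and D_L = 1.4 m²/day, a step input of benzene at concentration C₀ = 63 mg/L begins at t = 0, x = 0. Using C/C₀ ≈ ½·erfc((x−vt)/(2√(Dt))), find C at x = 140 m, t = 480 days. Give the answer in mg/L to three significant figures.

For a continuous step input, C/C₀ ≈ ½·erfc((x−vt)/(2√(Dt))).
vt = 0.16 × 480 = 76.8 m and 2√(Dt) = 2√(1.4 × 480) = 51.85 m.
Argument (x−vt)/(2√(Dt)) = (140 − 76.8)/51.85 = 1.219; ½·erfc(1.219) = 0.04236.
C = 63 × 0.04236 = 2.67 mg/L.

2.67 mg/L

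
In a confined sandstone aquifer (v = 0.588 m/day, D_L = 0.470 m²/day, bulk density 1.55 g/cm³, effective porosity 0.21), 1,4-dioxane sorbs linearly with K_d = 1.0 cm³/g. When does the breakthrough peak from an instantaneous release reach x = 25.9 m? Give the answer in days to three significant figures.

Retardation factor R = 1 + ρ_b·K_d/n = 1 + 1.55 × 1.0/0.21 = 8.381.
Sorption retards both mechanisms: v_R = v/R = 0.07016 m/day, D_R = D/R = 0.05608 m²/day.
Peak time from v_R²t² + 2D_R t − x² = 0: t = (√(D_R² + v_R²x²) − D_R)/v_R².
√(D_R² + v_R²x²) = √(0.05608² + 0.07016² × 25.9²) = 1.818; v_R² = 0.004922.
t = (1.818 − 0.05608)/0.004922 = 358 days.

358 days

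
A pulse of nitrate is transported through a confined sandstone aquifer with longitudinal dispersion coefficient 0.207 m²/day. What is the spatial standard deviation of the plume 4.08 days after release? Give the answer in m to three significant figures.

Dispersive spreading gives a Gaussian with σ² = 2Dt; advection only shifts the center.
σ = √(2 × 0.207 × 4.08) = 1.30 m.

1.30 m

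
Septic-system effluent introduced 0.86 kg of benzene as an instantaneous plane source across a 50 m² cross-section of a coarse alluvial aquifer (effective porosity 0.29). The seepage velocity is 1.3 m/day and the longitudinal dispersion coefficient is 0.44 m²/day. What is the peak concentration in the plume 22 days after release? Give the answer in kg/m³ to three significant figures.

The peak of an instantaneous 1D plume sits at x = vt; there the Gaussian factor is 1 and C_max = M/(n_e·A·√(4πDt)), where n_e·A is the pore area the mass is dissolved in.
√(4πDt) = √(4π × 0.44 × 22) = 11.03 m, so C_max = 0.86/(0.29 × 50 × 11.03) = 0.00538 kg/m³.

0.00538 kg/m³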